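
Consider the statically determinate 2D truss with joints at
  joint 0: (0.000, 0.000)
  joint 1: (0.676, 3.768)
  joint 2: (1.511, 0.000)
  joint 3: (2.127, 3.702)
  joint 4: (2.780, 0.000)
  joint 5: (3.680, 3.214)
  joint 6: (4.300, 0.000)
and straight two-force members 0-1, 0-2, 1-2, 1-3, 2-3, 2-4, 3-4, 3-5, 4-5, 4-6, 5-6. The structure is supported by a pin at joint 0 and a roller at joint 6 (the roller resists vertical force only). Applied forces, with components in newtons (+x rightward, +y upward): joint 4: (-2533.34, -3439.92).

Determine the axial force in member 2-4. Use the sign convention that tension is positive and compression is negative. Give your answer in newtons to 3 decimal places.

-1834.698

N=7 nodes, M=11 members, R=3 reactions → 2N=14, M+R=14
member 0 (0-1): L=3.8282, (cx,cy)=(0.1766,0.9843)
member 1 (0-2): L=1.5110, (cx,cy)=(1.0000,0.0000)
member 2 (1-2): L=3.8594, (cx,cy)=(0.2164,-0.9763)
member 3 (1-3): L=1.4525, (cx,cy)=(0.9990,-0.0454)
member 4 (2-3): L=3.7529, (cx,cy)=(0.1641,0.9864)
member 5 (2-4): L=1.2690, (cx,cy)=(1.0000,0.0000)
member 6 (3-4): L=3.7592, (cx,cy)=(0.1737,-0.9848)
member 7 (3-5): L=1.6279, (cx,cy)=(0.9540,-0.2998)
member 8 (4-5): L=3.3376, (cx,cy)=(0.2697,0.9630)
member 9 (4-6): L=1.5200, (cx,cy)=(1.0000,0.0000)
member 10 (5-6): L=3.2733, (cx,cy)=(0.1894,-0.9819)
solve A·x = −loads:
  F[0-1] = -1235.3856 N (compression)
  F[0-2] = -2315.1880 N (compression)
  F[1-2] = +1268.4198 N (tension)
  F[1-3] = -493.0894 N (compression)
  F[2-3] = -1255.4041 N (compression)
  F[2-4] = -1834.6982 N (compression)
  F[3-4] = +1543.2031 N (tension)
  F[3-5] = -1013.3143 N (compression)
  F[4-5] = +1994.0420 N (tension)
  F[4-6] = +429.0130 N (tension)
  F[5-6] = -2264.9499 N (compression)
  Rx@0 = +2533.3400 N
  Ry@0 = +1215.9717 N
  Ry@6 = +2223.9483 N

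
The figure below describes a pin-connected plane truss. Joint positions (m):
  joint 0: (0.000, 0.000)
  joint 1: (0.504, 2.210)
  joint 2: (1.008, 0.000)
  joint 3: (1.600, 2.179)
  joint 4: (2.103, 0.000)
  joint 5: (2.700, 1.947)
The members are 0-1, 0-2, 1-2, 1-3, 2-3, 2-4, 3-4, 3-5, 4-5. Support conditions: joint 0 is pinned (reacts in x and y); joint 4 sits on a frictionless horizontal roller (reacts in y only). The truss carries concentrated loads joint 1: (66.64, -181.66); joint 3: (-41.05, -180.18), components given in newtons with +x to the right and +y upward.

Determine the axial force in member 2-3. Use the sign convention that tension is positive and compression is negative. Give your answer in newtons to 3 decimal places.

26.138

N=6 nodes, M=9 members, R=3 reactions → 2N=12, M+R=12
member 0 (0-1): L=2.2667, (cx,cy)=(0.2223,0.9750)
member 1 (0-2): L=1.0080, (cx,cy)=(1.0000,0.0000)
member 2 (1-2): L=2.2667, (cx,cy)=(0.2223,-0.9750)
member 3 (1-3): L=1.0964, (cx,cy)=(0.9996,-0.0283)
member 4 (2-3): L=2.2580, (cx,cy)=(0.2622,0.9650)
member 5 (2-4): L=1.0950, (cx,cy)=(1.0000,0.0000)
member 6 (3-4): L=2.2363, (cx,cy)=(0.2249,-0.9744)
member 7 (3-5): L=1.1242, (cx,cy)=(0.9785,-0.2064)
member 8 (4-5): L=2.0365, (cx,cy)=(0.2932,0.9561)
solve A·x = −loads:
  F[0-1] = -157.6693 N (compression)
  F[0-2] = +60.6471 N (tension)
  F[1-2] = -25.8713 N (compression)
  F[1-3] = -95.9831 N (compression)
  F[2-3] = +26.1381 N (tension)
  F[2-4] = +48.0418 N (tension)
  F[3-4] = -213.5905 N (compression)
  F[3-5] = -0.0000 N (compression)
  F[4-5] = +0.0000 N (tension)
  Rx@0 = -25.5900 N
  Ry@0 = +153.7225 N
  Ry@4 = +208.1175 N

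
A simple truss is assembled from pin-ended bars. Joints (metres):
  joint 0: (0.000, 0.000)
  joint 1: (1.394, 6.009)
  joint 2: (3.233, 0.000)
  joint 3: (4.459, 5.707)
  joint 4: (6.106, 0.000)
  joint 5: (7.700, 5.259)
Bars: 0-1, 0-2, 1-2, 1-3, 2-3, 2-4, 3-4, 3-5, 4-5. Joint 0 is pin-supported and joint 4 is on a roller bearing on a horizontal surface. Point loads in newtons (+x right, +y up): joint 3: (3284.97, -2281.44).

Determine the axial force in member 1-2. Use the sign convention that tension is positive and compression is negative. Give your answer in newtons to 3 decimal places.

N=6 nodes, M=9 members, R=3 reactions → 2N=12, M+R=12
member 0 (0-1): L=6.1686, (cx,cy)=(0.2260,0.9741)
member 1 (0-2): L=3.2330, (cx,cy)=(1.0000,0.0000)
member 2 (1-2): L=6.2841, (cx,cy)=(0.2926,-0.9562)
member 3 (1-3): L=3.0798, (cx,cy)=(0.9952,-0.0981)
member 4 (2-3): L=5.8372, (cx,cy)=(0.2100,0.9777)
member 5 (2-4): L=2.8730, (cx,cy)=(1.0000,0.0000)
member 6 (3-4): L=5.9399, (cx,cy)=(0.2773,-0.9608)
member 7 (3-5): L=3.2718, (cx,cy)=(0.9906,-0.1369)
member 8 (4-5): L=5.4953, (cx,cy)=(0.2901,0.9570)
solve A·x = −loads:
  F[0-1] = +2520.1213 N (tension)
  F[0-2] = +2715.4626 N (tension)
  F[1-2] = -2707.6534 N (compression)
  F[1-3] = +1368.4782 N (tension)
  F[2-3] = +2648.1863 N (tension)
  F[2-4] = +1366.8825 N (tension)
  F[3-4] = -4929.6605 N (compression)
  F[3-5] = +0.0000 N (tension)
  F[4-5] = -0.0000 N (compression)
  Rx@0 = -3284.9700 N
  Ry@0 = -2454.9283 N
  Ry@4 = +4736.3683 N

-2707.653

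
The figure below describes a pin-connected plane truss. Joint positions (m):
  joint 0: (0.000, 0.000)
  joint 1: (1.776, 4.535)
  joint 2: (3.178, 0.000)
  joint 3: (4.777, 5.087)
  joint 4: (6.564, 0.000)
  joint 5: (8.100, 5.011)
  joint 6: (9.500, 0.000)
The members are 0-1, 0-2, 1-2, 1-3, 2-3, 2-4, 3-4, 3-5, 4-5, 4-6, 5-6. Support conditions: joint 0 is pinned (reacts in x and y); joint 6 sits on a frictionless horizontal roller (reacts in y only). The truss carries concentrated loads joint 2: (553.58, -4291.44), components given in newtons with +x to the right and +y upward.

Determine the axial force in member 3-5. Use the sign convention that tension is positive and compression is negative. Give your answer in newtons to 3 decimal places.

N=7 nodes, M=11 members, R=3 reactions → 2N=14, M+R=14
member 0 (0-1): L=4.8704, (cx,cy)=(0.3647,0.9311)
member 1 (0-2): L=3.1780, (cx,cy)=(1.0000,0.0000)
member 2 (1-2): L=4.7468, (cx,cy)=(0.2954,-0.9554)
member 3 (1-3): L=3.0513, (cx,cy)=(0.9835,0.1809)
member 4 (2-3): L=5.3324, (cx,cy)=(0.2999,0.9540)
member 5 (2-4): L=3.3860, (cx,cy)=(1.0000,0.0000)
member 6 (3-4): L=5.3917, (cx,cy)=(0.3314,-0.9435)
member 7 (3-5): L=3.3239, (cx,cy)=(0.9997,-0.0229)
member 8 (4-5): L=5.2411, (cx,cy)=(0.2931,0.9561)
member 9 (4-6): L=2.9360, (cx,cy)=(1.0000,0.0000)
member 10 (5-6): L=5.2029, (cx,cy)=(0.2691,-0.9631)
solve A·x = −loads:
  F[0-1] = -3067.0274 N (compression)
  F[0-2] = +1671.9863 N (tension)
  F[1-2] = +2624.6257 N (tension)
  F[1-3] = -1925.3796 N (compression)
  F[2-3] = +1869.9611 N (tension)
  F[2-4] = +1332.8754 N (tension)
  F[3-4] = -1501.3542 N (compression)
  F[3-5] = -835.4963 N (compression)
  F[4-5] = +1481.5479 N (tension)
  F[4-6] = +401.0855 N (tension)
  F[5-6] = -1490.5757 N (compression)
  Rx@0 = -553.5800 N
  Ry@0 = +2855.8404 N
  Ry@6 = +1435.5996 N

-835.496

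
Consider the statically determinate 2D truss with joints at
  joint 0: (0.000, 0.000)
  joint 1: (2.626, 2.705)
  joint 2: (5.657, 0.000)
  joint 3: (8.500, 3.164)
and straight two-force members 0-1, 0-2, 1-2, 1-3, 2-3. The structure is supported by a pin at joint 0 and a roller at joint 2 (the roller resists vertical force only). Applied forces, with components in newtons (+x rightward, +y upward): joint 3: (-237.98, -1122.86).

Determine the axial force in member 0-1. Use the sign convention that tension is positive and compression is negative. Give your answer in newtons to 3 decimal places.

600.976

N=4 nodes, M=5 members, R=3 reactions → 2N=8, M+R=8
member 0 (0-1): L=3.7700, (cx,cy)=(0.6966,0.7175)
member 1 (0-2): L=5.6570, (cx,cy)=(1.0000,0.0000)
member 2 (1-2): L=4.0625, (cx,cy)=(0.7461,-0.6658)
member 3 (1-3): L=5.8919, (cx,cy)=(0.9970,0.0779)
member 4 (2-3): L=4.2537, (cx,cy)=(0.6684,0.7438)
solve A·x = −loads:
  F[0-1] = +600.9760 N (tension)
  F[0-2] = -656.5908 N (compression)
  F[1-2] = -550.2954 N (compression)
  F[1-3] = +831.7087 N (tension)
  F[2-3] = -1596.6691 N (compression)
  Rx@0 = +237.9800 N
  Ry@0 = -431.2042 N
  Ry@2 = +1554.0642 N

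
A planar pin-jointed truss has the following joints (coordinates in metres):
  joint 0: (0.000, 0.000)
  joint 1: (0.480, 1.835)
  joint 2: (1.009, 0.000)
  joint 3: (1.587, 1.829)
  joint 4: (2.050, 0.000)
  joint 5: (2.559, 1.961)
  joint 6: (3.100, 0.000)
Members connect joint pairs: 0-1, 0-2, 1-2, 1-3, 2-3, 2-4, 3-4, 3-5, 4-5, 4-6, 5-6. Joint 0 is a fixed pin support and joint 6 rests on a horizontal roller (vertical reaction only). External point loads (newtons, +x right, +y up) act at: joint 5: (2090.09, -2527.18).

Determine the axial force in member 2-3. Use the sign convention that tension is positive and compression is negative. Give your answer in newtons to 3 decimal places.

N=7 nodes, M=11 members, R=3 reactions → 2N=14, M+R=14
member 0 (0-1): L=1.8967, (cx,cy)=(0.2531,0.9674)
member 1 (0-2): L=1.0090, (cx,cy)=(1.0000,0.0000)
member 2 (1-2): L=1.9097, (cx,cy)=(0.2770,-0.9609)
member 3 (1-3): L=1.1070, (cx,cy)=(1.0000,-0.0054)
member 4 (2-3): L=1.9182, (cx,cy)=(0.3013,0.9535)
member 5 (2-4): L=1.0410, (cx,cy)=(1.0000,0.0000)
member 6 (3-4): L=1.8867, (cx,cy)=(0.2454,-0.9694)
member 7 (3-5): L=0.9809, (cx,cy)=(0.9909,0.1346)
member 8 (4-5): L=2.0260, (cx,cy)=(0.2512,0.9679)
member 9 (4-6): L=1.0500, (cx,cy)=(1.0000,0.0000)
member 10 (5-6): L=2.0343, (cx,cy)=(0.2659,-0.9640)
solve A·x = −loads:
  F[0-1] = +910.7630 N (tension)
  F[0-2] = +1859.6071 N (tension)
  F[1-2] = -919.7370 N (compression)
  F[1-3] = +485.2595 N (tension)
  F[2-3] = +926.8261 N (tension)
  F[2-4] = +1325.5562 N (tension)
  F[3-4] = -775.1615 N (compression)
  F[3-5] = +963.5245 N (tension)
  F[4-5] = +776.3590 N (tension)
  F[4-6] = +940.2797 N (tension)
  F[5-6] = -3535.6206 N (compression)
  Rx@0 = -2090.0900 N
  Ry@0 = -881.1168 N
  Ry@6 = +3408.2968 N

926.826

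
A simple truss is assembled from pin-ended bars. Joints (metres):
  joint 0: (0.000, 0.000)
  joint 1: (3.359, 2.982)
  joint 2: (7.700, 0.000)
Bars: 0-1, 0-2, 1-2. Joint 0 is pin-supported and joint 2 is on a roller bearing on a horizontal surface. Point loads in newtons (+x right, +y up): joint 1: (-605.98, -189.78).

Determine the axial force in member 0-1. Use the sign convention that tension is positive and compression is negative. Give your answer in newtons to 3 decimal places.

-514.647

N=3 nodes, M=3 members, R=3 reactions → 2N=6, M+R=6
member 0 (0-1): L=4.4917, (cx,cy)=(0.7478,0.6639)
member 1 (0-2): L=7.7000, (cx,cy)=(1.0000,0.0000)
member 2 (1-2): L=5.2666, (cx,cy)=(0.8243,-0.5662)
solve A·x = −loads:
  F[0-1] = -514.6471 N (compression)
  F[0-2] = -221.1131 N (compression)
  F[1-2] = +268.2571 N (tension)
  Rx@0 = +605.9800 N
  Ry@0 = +341.6711 N
  Ry@2 = -151.8911 N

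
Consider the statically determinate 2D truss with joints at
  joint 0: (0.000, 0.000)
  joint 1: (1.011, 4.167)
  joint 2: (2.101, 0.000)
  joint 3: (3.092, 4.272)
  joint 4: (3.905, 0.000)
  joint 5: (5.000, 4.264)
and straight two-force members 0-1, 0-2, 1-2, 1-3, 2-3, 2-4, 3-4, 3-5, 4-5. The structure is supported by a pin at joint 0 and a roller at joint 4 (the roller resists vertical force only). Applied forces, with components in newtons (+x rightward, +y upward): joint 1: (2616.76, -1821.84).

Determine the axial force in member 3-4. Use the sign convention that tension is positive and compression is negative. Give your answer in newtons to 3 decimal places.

N=6 nodes, M=9 members, R=3 reactions → 2N=12, M+R=12
member 0 (0-1): L=4.2879, (cx,cy)=(0.2358,0.9718)
member 1 (0-2): L=2.1010, (cx,cy)=(1.0000,0.0000)
member 2 (1-2): L=4.3072, (cx,cy)=(0.2531,-0.9674)
member 3 (1-3): L=2.0836, (cx,cy)=(0.9987,0.0504)
member 4 (2-3): L=4.3854, (cx,cy)=(0.2260,0.9741)
member 5 (2-4): L=1.8040, (cx,cy)=(1.0000,0.0000)
member 6 (3-4): L=4.3487, (cx,cy)=(0.1870,-0.9824)
member 7 (3-5): L=1.9080, (cx,cy)=(1.0000,-0.0042)
member 8 (4-5): L=4.4024, (cx,cy)=(0.2487,0.9686)
solve A·x = −loads:
  F[0-1] = +1483.9991 N (tension)
  F[0-2] = +2266.8623 N (tension)
  F[1-2] = -3446.5570 N (compression)
  F[1-3] = -1396.4352 N (compression)
  F[2-3] = +3422.9097 N (tension)
  F[2-4] = +621.1685 N (tension)
  F[3-4] = -3322.5811 N (compression)
  F[3-5] = -0.0000 N (compression)
  F[4-5] = +0.0000 N (tension)
  Rx@0 = -2616.7600 N
  Ry@0 = -1442.1598 N
  Ry@4 = +3263.9998 N

-3322.581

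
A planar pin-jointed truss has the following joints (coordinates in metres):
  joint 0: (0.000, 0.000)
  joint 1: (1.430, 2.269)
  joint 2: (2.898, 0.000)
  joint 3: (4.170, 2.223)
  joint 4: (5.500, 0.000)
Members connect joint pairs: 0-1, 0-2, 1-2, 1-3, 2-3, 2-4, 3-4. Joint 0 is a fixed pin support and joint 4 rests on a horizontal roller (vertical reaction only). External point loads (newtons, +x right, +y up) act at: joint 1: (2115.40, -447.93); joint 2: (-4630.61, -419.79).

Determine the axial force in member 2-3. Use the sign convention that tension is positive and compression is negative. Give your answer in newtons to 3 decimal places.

1367.345

N=5 nodes, M=7 members, R=3 reactions → 2N=10, M+R=10
member 0 (0-1): L=2.6820, (cx,cy)=(0.5332,0.8460)
member 1 (0-2): L=2.8980, (cx,cy)=(1.0000,0.0000)
member 2 (1-2): L=2.7025, (cx,cy)=(0.5432,-0.8396)
member 3 (1-3): L=2.7404, (cx,cy)=(0.9999,-0.0168)
member 4 (2-3): L=2.5612, (cx,cy)=(0.4966,0.8680)
member 5 (2-4): L=2.6020, (cx,cy)=(1.0000,0.0000)
member 6 (3-4): L=2.5905, (cx,cy)=(0.5134,-0.8581)
solve A·x = −loads:
  F[0-1] = +405.0008 N (tension)
  F[0-2] = -2731.1480 N (compression)
  F[1-2] = -913.5349 N (compression)
  F[1-3] = -1403.4228 N (compression)
  F[2-3] = +1367.3454 N (tension)
  F[2-4] = +724.1420 N (tension)
  F[3-4] = -1410.4371 N (compression)
  Rx@0 = +2515.2100 N
  Ry@0 = -342.6316 N
  Ry@4 = +1210.3516 N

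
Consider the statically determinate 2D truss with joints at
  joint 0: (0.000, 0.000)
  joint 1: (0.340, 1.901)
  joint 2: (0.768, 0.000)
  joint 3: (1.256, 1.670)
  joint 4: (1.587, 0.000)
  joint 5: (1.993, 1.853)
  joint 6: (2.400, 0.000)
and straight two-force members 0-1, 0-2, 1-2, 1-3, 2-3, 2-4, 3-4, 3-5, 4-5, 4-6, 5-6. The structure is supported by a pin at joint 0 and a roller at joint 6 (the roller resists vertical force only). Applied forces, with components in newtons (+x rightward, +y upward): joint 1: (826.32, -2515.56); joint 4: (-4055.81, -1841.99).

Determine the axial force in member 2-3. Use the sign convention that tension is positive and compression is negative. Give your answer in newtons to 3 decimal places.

91.143

N=7 nodes, M=11 members, R=3 reactions → 2N=14, M+R=14
member 0 (0-1): L=1.9312, (cx,cy)=(0.1761,0.9844)
member 1 (0-2): L=0.7680, (cx,cy)=(1.0000,0.0000)
member 2 (1-2): L=1.9486, (cx,cy)=(0.2196,-0.9756)
member 3 (1-3): L=0.9447, (cx,cy)=(0.9696,-0.2445)
member 4 (2-3): L=1.7398, (cx,cy)=(0.2805,0.9599)
member 5 (2-4): L=0.8190, (cx,cy)=(1.0000,0.0000)
member 6 (3-4): L=1.7025, (cx,cy)=(0.1944,-0.9809)
member 7 (3-5): L=0.7594, (cx,cy)=(0.9705,0.2410)
member 8 (4-5): L=1.8970, (cx,cy)=(0.2140,0.9768)
member 9 (4-6): L=0.8130, (cx,cy)=(1.0000,0.0000)
member 10 (5-6): L=1.8972, (cx,cy)=(0.2145,-0.9767)
solve A·x = −loads:
  F[0-1] = -2162.4269 N (compression)
  F[0-2] = -2848.7743 N (compression)
  F[1-2] = -89.6738 N (compression)
  F[1-3] = -1224.5126 N (compression)
  F[2-3] = +91.1426 N (tension)
  F[2-4] = -2894.0350 N (compression)
  F[3-4] = -656.2268 N (compression)
  F[3-5] = -1065.5950 N (compression)
  F[4-5] = +2544.6603 N (tension)
  F[4-6] = +489.5644 N (tension)
  F[5-6] = -2282.0328 N (compression)
  Rx@0 = +3229.4900 N
  Ry@0 = +2128.6488 N
  Ry@6 = +2228.9012 N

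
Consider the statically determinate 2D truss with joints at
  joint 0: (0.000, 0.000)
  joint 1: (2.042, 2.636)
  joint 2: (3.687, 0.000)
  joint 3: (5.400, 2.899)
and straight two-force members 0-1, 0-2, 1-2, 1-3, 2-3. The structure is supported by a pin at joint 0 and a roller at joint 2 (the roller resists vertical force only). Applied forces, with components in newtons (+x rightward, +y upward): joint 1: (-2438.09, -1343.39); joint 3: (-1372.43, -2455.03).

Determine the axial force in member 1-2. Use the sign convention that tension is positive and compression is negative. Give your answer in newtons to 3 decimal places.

1112.726

N=4 nodes, M=5 members, R=3 reactions → 2N=8, M+R=8
member 0 (0-1): L=3.3344, (cx,cy)=(0.6124,0.7905)
member 1 (0-2): L=3.6870, (cx,cy)=(1.0000,0.0000)
member 2 (1-2): L=3.1072, (cx,cy)=(0.5294,-0.8484)
member 3 (1-3): L=3.3683, (cx,cy)=(0.9969,0.0781)
member 4 (2-3): L=3.3673, (cx,cy)=(0.5087,0.8609)
solve A·x = −loads:
  F[0-1] = -2885.2947 N (compression)
  F[0-2] = -2043.5568 N (compression)
  F[1-2] = +1112.7259 N (tension)
  F[1-3] = +82.2784 N (tension)
  F[2-3] = -2859.0564 N (compression)
  Rx@0 = +3810.5200 N
  Ry@0 = +2280.9574 N
  Ry@2 = +1517.4626 N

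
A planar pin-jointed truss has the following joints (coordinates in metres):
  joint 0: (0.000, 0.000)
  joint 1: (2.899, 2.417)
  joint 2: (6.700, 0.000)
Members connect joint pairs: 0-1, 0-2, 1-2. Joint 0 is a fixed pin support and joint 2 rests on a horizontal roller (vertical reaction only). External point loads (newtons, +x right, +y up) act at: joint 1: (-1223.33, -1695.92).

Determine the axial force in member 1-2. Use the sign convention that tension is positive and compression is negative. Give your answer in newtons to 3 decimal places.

-545.092

N=3 nodes, M=3 members, R=3 reactions → 2N=6, M+R=6
member 0 (0-1): L=3.7744, (cx,cy)=(0.7681,0.6404)
member 1 (0-2): L=6.7000, (cx,cy)=(1.0000,0.0000)
member 2 (1-2): L=4.5044, (cx,cy)=(0.8438,-0.5366)
solve A·x = −loads:
  F[0-1] = -2191.6032 N (compression)
  F[0-2] = +459.9730 N (tension)
  F[1-2] = -545.0923 N (compression)
  Rx@0 = +1223.3300 N
  Ry@0 = +1403.4299 N
  Ry@2 = +292.4901 N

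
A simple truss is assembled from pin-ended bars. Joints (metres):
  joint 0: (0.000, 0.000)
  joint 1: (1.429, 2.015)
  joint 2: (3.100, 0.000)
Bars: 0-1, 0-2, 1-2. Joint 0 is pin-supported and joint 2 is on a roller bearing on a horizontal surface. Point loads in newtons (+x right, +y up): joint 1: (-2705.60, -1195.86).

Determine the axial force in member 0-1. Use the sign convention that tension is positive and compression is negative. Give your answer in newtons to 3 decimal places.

N=3 nodes, M=3 members, R=3 reactions → 2N=6, M+R=6
member 0 (0-1): L=2.4703, (cx,cy)=(0.5785,0.8157)
member 1 (0-2): L=3.1000, (cx,cy)=(1.0000,0.0000)
member 2 (1-2): L=2.6177, (cx,cy)=(0.6383,-0.7698)
solve A·x = −loads:
  F[0-1] = -2946.2456 N (compression)
  F[0-2] = -1001.2625 N (compression)
  F[1-2] = +1568.5376 N (tension)
  Rx@0 = +2705.6000 N
  Ry@0 = +2403.2471 N
  Ry@2 = -1207.3871 N

-2946.246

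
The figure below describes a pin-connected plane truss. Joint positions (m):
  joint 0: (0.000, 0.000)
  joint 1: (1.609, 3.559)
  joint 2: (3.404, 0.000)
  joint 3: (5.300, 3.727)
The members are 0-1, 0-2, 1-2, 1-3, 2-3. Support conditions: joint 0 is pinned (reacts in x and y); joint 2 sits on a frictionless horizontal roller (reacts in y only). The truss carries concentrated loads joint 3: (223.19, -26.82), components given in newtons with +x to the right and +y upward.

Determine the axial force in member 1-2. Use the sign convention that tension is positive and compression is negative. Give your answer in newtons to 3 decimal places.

N=4 nodes, M=5 members, R=3 reactions → 2N=8, M+R=8
member 0 (0-1): L=3.9058, (cx,cy)=(0.4120,0.9112)
member 1 (0-2): L=3.4040, (cx,cy)=(1.0000,0.0000)
member 2 (1-2): L=3.9860, (cx,cy)=(0.4503,-0.8929)
member 3 (1-3): L=3.6948, (cx,cy)=(0.9990,0.0455)
member 4 (2-3): L=4.1815, (cx,cy)=(0.4534,0.8913)
solve A·x = −loads:
  F[0-1] = +284.5751 N (tension)
  F[0-2] = +105.9592 N (tension)
  F[1-2] = -278.0611 N (compression)
  F[1-3] = +242.6988 N (tension)
  F[2-3] = -42.4721 N (compression)
  Rx@0 = -223.1900 N
  Ry@0 = -259.3067 N
  Ry@2 = +286.1267 N

-278.061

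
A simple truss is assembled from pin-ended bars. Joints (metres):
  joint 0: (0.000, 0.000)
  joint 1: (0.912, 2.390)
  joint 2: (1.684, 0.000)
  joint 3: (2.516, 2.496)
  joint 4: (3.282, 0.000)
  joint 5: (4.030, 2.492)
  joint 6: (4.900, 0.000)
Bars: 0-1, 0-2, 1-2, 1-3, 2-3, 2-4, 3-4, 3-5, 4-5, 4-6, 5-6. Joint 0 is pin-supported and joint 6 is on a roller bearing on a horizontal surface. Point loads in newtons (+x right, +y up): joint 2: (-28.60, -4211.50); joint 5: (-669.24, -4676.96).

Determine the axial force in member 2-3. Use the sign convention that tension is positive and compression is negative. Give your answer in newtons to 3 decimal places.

480.685

N=7 nodes, M=11 members, R=3 reactions → 2N=14, M+R=14
member 0 (0-1): L=2.5581, (cx,cy)=(0.3565,0.9343)
member 1 (0-2): L=1.6840, (cx,cy)=(1.0000,0.0000)
member 2 (1-2): L=2.5116, (cx,cy)=(0.3074,-0.9516)
member 3 (1-3): L=1.6075, (cx,cy)=(0.9978,0.0659)
member 4 (2-3): L=2.6310, (cx,cy)=(0.3162,0.9487)
member 5 (2-4): L=1.5980, (cx,cy)=(1.0000,0.0000)
member 6 (3-4): L=2.6109, (cx,cy)=(0.2934,-0.9560)
member 7 (3-5): L=1.5140, (cx,cy)=(1.0000,-0.0026)
member 8 (4-5): L=2.6018, (cx,cy)=(0.2875,0.9578)
member 9 (4-6): L=1.6180, (cx,cy)=(1.0000,0.0000)
member 10 (5-6): L=2.6395, (cx,cy)=(0.3296,-0.9441)
solve A·x = −loads:
  F[0-1] = -4211.6227 N (compression)
  F[0-2] = +803.6686 N (tension)
  F[1-2] = +3946.5404 N (tension)
  F[1-3] = -2720.4976 N (compression)
  F[2-3] = +480.6848 N (tension)
  F[2-4] = +1893.3307 N (tension)
  F[3-4] = -282.5060 N (compression)
  F[3-5] = -2479.6960 N (compression)
  F[4-5] = +281.9781 N (tension)
  F[4-6] = +1729.3818 N (tension)
  F[5-6] = -5246.7866 N (compression)
  Rx@0 = +697.8400 N
  Ry@0 = +3934.8745 N
  Ry@6 = +4953.5855 N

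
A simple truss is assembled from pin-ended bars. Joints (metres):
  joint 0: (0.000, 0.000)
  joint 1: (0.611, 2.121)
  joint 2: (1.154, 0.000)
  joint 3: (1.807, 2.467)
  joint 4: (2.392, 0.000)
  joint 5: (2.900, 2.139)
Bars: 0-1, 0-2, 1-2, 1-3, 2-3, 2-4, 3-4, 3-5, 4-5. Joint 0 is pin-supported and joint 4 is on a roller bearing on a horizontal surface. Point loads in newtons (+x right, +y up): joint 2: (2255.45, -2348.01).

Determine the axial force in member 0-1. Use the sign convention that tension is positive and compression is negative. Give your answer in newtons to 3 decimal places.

N=6 nodes, M=9 members, R=3 reactions → 2N=12, M+R=12
member 0 (0-1): L=2.2073, (cx,cy)=(0.2768,0.9609)
member 1 (0-2): L=1.1540, (cx,cy)=(1.0000,0.0000)
member 2 (1-2): L=2.1894, (cx,cy)=(0.2480,-0.9688)
member 3 (1-3): L=1.2450, (cx,cy)=(0.9606,0.2779)
member 4 (2-3): L=2.5520, (cx,cy)=(0.2559,0.9667)
member 5 (2-4): L=1.2380, (cx,cy)=(1.0000,0.0000)
member 6 (3-4): L=2.5354, (cx,cy)=(0.2307,-0.9730)
member 7 (3-5): L=1.1412, (cx,cy)=(0.9578,-0.2874)
member 8 (4-5): L=2.1985, (cx,cy)=(0.2311,0.9729)
solve A·x = −loads:
  F[0-1] = -1264.6510 N (compression)
  F[0-2] = +2605.5241 N (tension)
  F[1-2] = +1070.5913 N (tension)
  F[1-3] = -640.8373 N (compression)
  F[2-3] = +1356.0116 N (tension)
  F[2-4] = +268.6156 N (tension)
  F[3-4] = -1164.1903 N (compression)
  F[3-5] = -0.0000 N (compression)
  F[4-5] = +0.0000 N (tension)
  Rx@0 = -2255.4500 N
  Ry@0 = +1215.2326 N
  Ry@4 = +1132.7774 N

-1264.651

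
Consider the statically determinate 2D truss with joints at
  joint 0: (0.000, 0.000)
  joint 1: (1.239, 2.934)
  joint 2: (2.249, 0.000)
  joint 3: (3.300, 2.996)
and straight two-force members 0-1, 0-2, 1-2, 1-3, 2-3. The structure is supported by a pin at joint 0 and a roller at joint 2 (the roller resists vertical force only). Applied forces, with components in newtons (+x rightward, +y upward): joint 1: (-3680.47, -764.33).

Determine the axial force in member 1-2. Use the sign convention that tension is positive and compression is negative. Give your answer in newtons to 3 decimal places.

N=4 nodes, M=5 members, R=3 reactions → 2N=8, M+R=8
member 0 (0-1): L=3.1849, (cx,cy)=(0.3890,0.9212)
member 1 (0-2): L=2.2490, (cx,cy)=(1.0000,0.0000)
member 2 (1-2): L=3.1030, (cx,cy)=(0.3255,-0.9455)
member 3 (1-3): L=2.0619, (cx,cy)=(0.9995,0.0301)
member 4 (2-3): L=3.1750, (cx,cy)=(0.3310,0.9436)
solve A·x = −loads:
  F[0-1] = -5584.6370 N (compression)
  F[0-2] = -1507.9048 N (compression)
  F[1-2] = +4632.6646 N (tension)
  F[1-3] = -0.0000 N (compression)
  F[2-3] = -0.0000 N (compression)
  Rx@0 = +3680.4700 N
  Ry@0 = +5144.7187 N
  Ry@2 = -4380.3887 N

4632.665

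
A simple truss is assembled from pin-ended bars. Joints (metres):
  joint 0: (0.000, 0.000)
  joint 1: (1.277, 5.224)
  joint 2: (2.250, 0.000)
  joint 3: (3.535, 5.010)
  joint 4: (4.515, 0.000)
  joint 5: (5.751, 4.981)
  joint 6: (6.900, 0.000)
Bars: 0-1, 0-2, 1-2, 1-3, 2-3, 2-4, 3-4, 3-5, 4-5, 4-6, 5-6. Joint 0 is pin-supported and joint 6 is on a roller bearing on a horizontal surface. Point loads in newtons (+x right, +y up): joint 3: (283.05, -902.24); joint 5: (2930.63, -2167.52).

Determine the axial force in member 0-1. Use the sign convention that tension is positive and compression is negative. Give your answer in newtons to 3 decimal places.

1564.909

N=7 nodes, M=11 members, R=3 reactions → 2N=14, M+R=14
member 0 (0-1): L=5.3778, (cx,cy)=(0.2375,0.9714)
member 1 (0-2): L=2.2500, (cx,cy)=(1.0000,0.0000)
member 2 (1-2): L=5.3138, (cx,cy)=(0.1831,-0.9831)
member 3 (1-3): L=2.2681, (cx,cy)=(0.9955,-0.0944)
member 4 (2-3): L=5.1722, (cx,cy)=(0.2484,0.9686)
member 5 (2-4): L=2.2650, (cx,cy)=(1.0000,0.0000)
member 6 (3-4): L=5.1049, (cx,cy)=(0.1920,-0.9814)
member 7 (3-5): L=2.2162, (cx,cy)=(0.9999,-0.0131)
member 8 (4-5): L=5.1321, (cx,cy)=(0.2408,0.9706)
member 9 (4-6): L=2.3850, (cx,cy)=(1.0000,0.0000)
member 10 (5-6): L=5.1118, (cx,cy)=(0.2248,-0.9744)
solve A·x = −loads:
  F[0-1] = +1564.9088 N (tension)
  F[0-2] = +2842.0815 N (tension)
  F[1-2] = -1610.5458 N (compression)
  F[1-3] = +669.4869 N (tension)
  F[2-3] = +1634.5666 N (tension)
  F[2-4] = +2141.0796 N (tension)
  F[3-4] = -2485.1881 N (compression)
  F[3-5] = +1266.7419 N (tension)
  F[4-5] = +2512.9332 N (tension)
  F[4-6] = +1058.7845 N (tension)
  F[5-6] = -4710.4450 N (compression)
  Rx@0 = -3213.6800 N
  Ry@0 = -1520.1493 N
  Ry@6 = +4589.9093 N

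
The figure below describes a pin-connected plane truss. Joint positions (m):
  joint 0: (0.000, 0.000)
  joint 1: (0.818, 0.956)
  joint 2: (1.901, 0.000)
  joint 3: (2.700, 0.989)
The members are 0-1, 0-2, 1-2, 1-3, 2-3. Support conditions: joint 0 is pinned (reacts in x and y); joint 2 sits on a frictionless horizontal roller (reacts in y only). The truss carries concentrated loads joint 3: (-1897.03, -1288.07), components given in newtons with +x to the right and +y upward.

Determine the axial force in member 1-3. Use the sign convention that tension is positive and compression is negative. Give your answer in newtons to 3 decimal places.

-868.855

N=4 nodes, M=5 members, R=3 reactions → 2N=8, M+R=8
member 0 (0-1): L=1.2582, (cx,cy)=(0.6501,0.7598)
member 1 (0-2): L=1.9010, (cx,cy)=(1.0000,0.0000)
member 2 (1-2): L=1.4446, (cx,cy)=(0.7497,-0.6618)
member 3 (1-3): L=1.8823, (cx,cy)=(0.9998,0.0175)
member 4 (2-3): L=1.2714, (cx,cy)=(0.6284,0.7779)
solve A·x = −loads:
  F[0-1] = -586.3938 N (compression)
  F[0-2] = -1515.7939 N (compression)
  F[1-2] = +650.2438 N (tension)
  F[1-3] = -868.8551 N (compression)
  F[2-3] = -1636.3170 N (compression)
  Rx@0 = +1897.0300 N
  Ry@0 = +445.5522 N
  Ry@2 = +842.5178 N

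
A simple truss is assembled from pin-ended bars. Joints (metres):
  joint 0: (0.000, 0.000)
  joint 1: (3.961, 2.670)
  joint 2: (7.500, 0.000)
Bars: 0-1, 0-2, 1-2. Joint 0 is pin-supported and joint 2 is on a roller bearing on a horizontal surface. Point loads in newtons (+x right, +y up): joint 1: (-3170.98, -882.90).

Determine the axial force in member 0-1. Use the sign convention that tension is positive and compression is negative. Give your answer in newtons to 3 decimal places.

N=3 nodes, M=3 members, R=3 reactions → 2N=6, M+R=6
member 0 (0-1): L=4.7769, (cx,cy)=(0.8292,0.5589)
member 1 (0-2): L=7.5000, (cx,cy)=(1.0000,0.0000)
member 2 (1-2): L=4.4332, (cx,cy)=(0.7983,-0.6023)
solve A·x = −loads:
  F[0-1] = -2764.9986 N (compression)
  F[0-2] = -878.2286 N (compression)
  F[1-2] = +1100.1353 N (tension)
  Rx@0 = +3170.9800 N
  Ry@0 = +1545.4800 N
  Ry@2 = -662.5800 N

-2764.999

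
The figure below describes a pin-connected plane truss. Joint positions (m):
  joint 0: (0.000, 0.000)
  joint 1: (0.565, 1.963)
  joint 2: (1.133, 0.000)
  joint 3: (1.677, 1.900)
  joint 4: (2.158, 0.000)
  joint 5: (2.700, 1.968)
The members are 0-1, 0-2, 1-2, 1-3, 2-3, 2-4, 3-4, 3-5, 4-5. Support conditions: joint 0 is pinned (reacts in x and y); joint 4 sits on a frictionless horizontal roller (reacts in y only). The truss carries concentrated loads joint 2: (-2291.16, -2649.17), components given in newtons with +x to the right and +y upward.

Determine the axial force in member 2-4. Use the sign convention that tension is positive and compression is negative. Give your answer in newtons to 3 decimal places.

N=6 nodes, M=9 members, R=3 reactions → 2N=12, M+R=12
member 0 (0-1): L=2.0427, (cx,cy)=(0.2766,0.9610)
member 1 (0-2): L=1.1330, (cx,cy)=(1.0000,0.0000)
member 2 (1-2): L=2.0435, (cx,cy)=(0.2780,-0.9606)
member 3 (1-3): L=1.1138, (cx,cy)=(0.9984,-0.0566)
member 4 (2-3): L=1.9763, (cx,cy)=(0.2753,0.9614)
member 5 (2-4): L=1.0250, (cx,cy)=(1.0000,0.0000)
member 6 (3-4): L=1.9599, (cx,cy)=(0.2454,-0.9694)
member 7 (3-5): L=1.0253, (cx,cy)=(0.9978,0.0663)
member 8 (4-5): L=2.0413, (cx,cy)=(0.2655,0.9641)
solve A·x = −loads:
  F[0-1] = -1309.3779 N (compression)
  F[0-2] = -1928.9917 N (compression)
  F[1-2] = +1353.4589 N (tension)
  F[1-3] = -739.5477 N (compression)
  F[2-3] = +1403.2499 N (tension)
  F[2-4] = +352.1111 N (tension)
  F[3-4] = -1434.7534 N (compression)
  F[3-5] = -0.0000 N (compression)
  F[4-5] = +0.0000 N (tension)
  Rx@0 = +2291.1600 N
  Ry@0 = +1258.2944 N
  Ry@4 = +1390.8756 N

352.111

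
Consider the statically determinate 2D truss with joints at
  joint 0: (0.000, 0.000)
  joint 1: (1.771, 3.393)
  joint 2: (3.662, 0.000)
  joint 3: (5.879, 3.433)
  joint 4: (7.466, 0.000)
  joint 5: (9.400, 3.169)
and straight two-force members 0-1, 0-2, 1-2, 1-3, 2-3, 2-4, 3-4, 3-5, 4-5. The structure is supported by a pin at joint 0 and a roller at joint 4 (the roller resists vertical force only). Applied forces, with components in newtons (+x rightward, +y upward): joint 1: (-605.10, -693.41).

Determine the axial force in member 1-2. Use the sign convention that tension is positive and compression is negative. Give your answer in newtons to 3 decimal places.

N=6 nodes, M=9 members, R=3 reactions → 2N=12, M+R=12
member 0 (0-1): L=3.8274, (cx,cy)=(0.4627,0.8865)
member 1 (0-2): L=3.6620, (cx,cy)=(1.0000,0.0000)
member 2 (1-2): L=3.8844, (cx,cy)=(0.4868,-0.8735)
member 3 (1-3): L=4.1082, (cx,cy)=(1.0000,0.0097)
member 4 (2-3): L=4.0866, (cx,cy)=(0.5425,0.8401)
member 5 (2-4): L=3.8040, (cx,cy)=(1.0000,0.0000)
member 6 (3-4): L=3.7821, (cx,cy)=(0.4196,-0.9077)
member 7 (3-5): L=3.5309, (cx,cy)=(0.9972,-0.0748)
member 8 (4-5): L=3.7125, (cx,cy)=(0.5209,0.8536)
solve A·x = −loads:
  F[0-1] = -906.8425 N (compression)
  F[0-2] = -185.4878 N (compression)
  F[1-2] = +127.8887 N (tension)
  F[1-3] = +123.2345 N (tension)
  F[2-3] = -132.9804 N (compression)
  F[2-4] = -51.0868 N (compression)
  F[3-4] = +121.7479 N (tension)
  F[3-5] = -0.0000 N (compression)
  F[4-5] = +0.0000 N (tension)
  Rx@0 = +605.1000 N
  Ry@0 = +803.9210 N
  Ry@4 = -110.5110 N

127.889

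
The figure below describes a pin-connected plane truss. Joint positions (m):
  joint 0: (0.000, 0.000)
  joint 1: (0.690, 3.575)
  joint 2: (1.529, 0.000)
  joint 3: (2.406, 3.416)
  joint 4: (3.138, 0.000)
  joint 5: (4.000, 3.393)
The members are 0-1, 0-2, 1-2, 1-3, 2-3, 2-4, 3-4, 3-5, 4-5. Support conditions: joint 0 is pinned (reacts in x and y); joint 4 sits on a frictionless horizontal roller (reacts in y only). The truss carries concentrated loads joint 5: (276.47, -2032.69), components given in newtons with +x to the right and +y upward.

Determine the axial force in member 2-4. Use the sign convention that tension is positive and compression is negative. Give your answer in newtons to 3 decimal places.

N=6 nodes, M=9 members, R=3 reactions → 2N=12, M+R=12
member 0 (0-1): L=3.6410, (cx,cy)=(0.1895,0.9819)
member 1 (0-2): L=1.5290, (cx,cy)=(1.0000,0.0000)
member 2 (1-2): L=3.6721, (cx,cy)=(0.2285,-0.9735)
member 3 (1-3): L=1.7234, (cx,cy)=(0.9957,-0.0923)
member 4 (2-3): L=3.5268, (cx,cy)=(0.2487,0.9686)
member 5 (2-4): L=1.6090, (cx,cy)=(1.0000,0.0000)
member 6 (3-4): L=3.4935, (cx,cy)=(0.2095,-0.9778)
member 7 (3-5): L=1.5942, (cx,cy)=(0.9999,-0.0144)
member 8 (4-5): L=3.5008, (cx,cy)=(0.2462,0.9692)
solve A·x = −loads:
  F[0-1] = +873.1330 N (tension)
  F[0-2] = +111.0030 N (tension)
  F[1-2] = -916.2766 N (compression)
  F[1-3] = +376.4213 N (tension)
  F[2-3] = +920.9692 N (tension)
  F[2-4] = -327.3619 N (compression)
  F[3-4] = -888.4306 N (compression)
  F[3-5] = +790.0662 N (tension)
  F[4-5] = -2085.5011 N (compression)
  Rx@0 = -276.4700 N
  Ry@0 = -857.3109 N
  Ry@4 = +2890.0009 N

-327.362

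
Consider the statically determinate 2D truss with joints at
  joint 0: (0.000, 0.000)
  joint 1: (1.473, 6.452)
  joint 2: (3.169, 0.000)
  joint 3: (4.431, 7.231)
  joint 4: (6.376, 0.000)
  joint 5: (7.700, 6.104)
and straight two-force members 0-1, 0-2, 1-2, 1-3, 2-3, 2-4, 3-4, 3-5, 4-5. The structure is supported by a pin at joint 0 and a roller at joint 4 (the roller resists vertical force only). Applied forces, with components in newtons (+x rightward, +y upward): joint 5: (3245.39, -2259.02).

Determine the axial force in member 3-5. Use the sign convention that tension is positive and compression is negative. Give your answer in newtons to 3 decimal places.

N=6 nodes, M=9 members, R=3 reactions → 2N=12, M+R=12
member 0 (0-1): L=6.6180, (cx,cy)=(0.2226,0.9749)
member 1 (0-2): L=3.1690, (cx,cy)=(1.0000,0.0000)
member 2 (1-2): L=6.6712, (cx,cy)=(0.2542,-0.9671)
member 3 (1-3): L=3.0589, (cx,cy)=(0.9670,0.2547)
member 4 (2-3): L=7.3403, (cx,cy)=(0.1719,0.9851)
member 5 (2-4): L=3.2070, (cx,cy)=(1.0000,0.0000)
member 6 (3-4): L=7.4880, (cx,cy)=(0.2597,-0.9657)
member 7 (3-5): L=3.4578, (cx,cy)=(0.9454,-0.3259)
member 8 (4-5): L=6.2459, (cx,cy)=(0.2120,0.9773)
solve A·x = −loads:
  F[0-1] = +3668.0460 N (tension)
  F[0-2] = +2428.9764 N (tension)
  F[1-2] = -3250.2104 N (compression)
  F[1-3] = +1698.7172 N (tension)
  F[2-3] = +3190.9371 N (tension)
  F[2-4] = +1054.0729 N (tension)
  F[3-4] = -4943.9178 N (compression)
  F[3-5] = +3676.2343 N (tension)
  F[4-5] = -1085.4997 N (compression)
  Rx@0 = -3245.3900 N
  Ry@0 = -3576.0356 N
  Ry@4 = +5835.0556 N

3676.234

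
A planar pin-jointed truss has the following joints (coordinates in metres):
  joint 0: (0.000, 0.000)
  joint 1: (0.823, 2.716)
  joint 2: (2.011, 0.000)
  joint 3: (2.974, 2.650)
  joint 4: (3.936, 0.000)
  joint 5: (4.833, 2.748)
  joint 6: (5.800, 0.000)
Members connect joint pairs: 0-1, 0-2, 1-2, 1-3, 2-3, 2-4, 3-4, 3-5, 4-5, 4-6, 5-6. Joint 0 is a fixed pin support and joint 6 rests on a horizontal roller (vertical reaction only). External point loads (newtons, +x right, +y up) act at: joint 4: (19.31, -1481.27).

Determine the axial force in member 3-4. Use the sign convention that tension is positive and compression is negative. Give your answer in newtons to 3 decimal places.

N=7 nodes, M=11 members, R=3 reactions → 2N=14, M+R=14
member 0 (0-1): L=2.8380, (cx,cy)=(0.2900,0.9570)
member 1 (0-2): L=2.0110, (cx,cy)=(1.0000,0.0000)
member 2 (1-2): L=2.9645, (cx,cy)=(0.4007,-0.9162)
member 3 (1-3): L=2.1520, (cx,cy)=(0.9995,-0.0307)
member 4 (2-3): L=2.8196, (cx,cy)=(0.3415,0.9399)
member 5 (2-4): L=1.9250, (cx,cy)=(1.0000,0.0000)
member 6 (3-4): L=2.8192, (cx,cy)=(0.3412,-0.9400)
member 7 (3-5): L=1.8616, (cx,cy)=(0.9986,0.0526)
member 8 (4-5): L=2.8907, (cx,cy)=(0.3103,0.9506)
member 9 (4-6): L=1.8640, (cx,cy)=(1.0000,0.0000)
member 10 (5-6): L=2.9132, (cx,cy)=(0.3319,-0.9433)
solve A·x = −loads:
  F[0-1] = -497.4252 N (compression)
  F[0-2] = +163.5621 N (tension)
  F[1-2] = +531.5632 N (tension)
  F[1-3] = -357.4432 N (compression)
  F[2-3] = -518.1717 N (compression)
  F[2-4] = +553.5633 N (tension)
  F[3-4] = +467.5370 N (tension)
  F[3-5] = -694.7545 N (compression)
  F[4-5] = +1095.8915 N (tension)
  F[4-6] = +353.7293 N (tension)
  F[5-6] = -1065.6419 N (compression)
  Rx@0 = -19.3100 N
  Ry@0 = +476.0495 N
  Ry@6 = +1005.2205 N

467.537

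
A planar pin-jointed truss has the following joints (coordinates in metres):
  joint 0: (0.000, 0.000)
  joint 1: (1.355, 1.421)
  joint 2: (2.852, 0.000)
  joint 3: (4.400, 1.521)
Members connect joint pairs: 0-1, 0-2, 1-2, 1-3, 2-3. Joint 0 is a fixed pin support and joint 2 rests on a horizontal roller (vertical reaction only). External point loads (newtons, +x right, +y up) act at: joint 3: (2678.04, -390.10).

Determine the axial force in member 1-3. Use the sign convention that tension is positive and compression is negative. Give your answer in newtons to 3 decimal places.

N=4 nodes, M=5 members, R=3 reactions → 2N=8, M+R=8
member 0 (0-1): L=1.9635, (cx,cy)=(0.6901,0.7237)
member 1 (0-2): L=2.8520, (cx,cy)=(1.0000,0.0000)
member 2 (1-2): L=2.0640, (cx,cy)=(0.7253,-0.6885)
member 3 (1-3): L=3.0466, (cx,cy)=(0.9995,0.0328)
member 4 (2-3): L=2.1702, (cx,cy)=(0.7133,0.7009)
solve A·x = −loads:
  F[0-1] = +2266.0374 N (tension)
  F[0-2] = +1114.2473 N (tension)
  F[1-2] = -2230.3271 N (compression)
  F[1-3] = +3183.1141 N (tension)
  F[2-3] = -705.6763 N (compression)
  Rx@0 = -2678.0400 N
  Ry@0 = -1639.9627 N
  Ry@2 = +2030.0627 N

3183.114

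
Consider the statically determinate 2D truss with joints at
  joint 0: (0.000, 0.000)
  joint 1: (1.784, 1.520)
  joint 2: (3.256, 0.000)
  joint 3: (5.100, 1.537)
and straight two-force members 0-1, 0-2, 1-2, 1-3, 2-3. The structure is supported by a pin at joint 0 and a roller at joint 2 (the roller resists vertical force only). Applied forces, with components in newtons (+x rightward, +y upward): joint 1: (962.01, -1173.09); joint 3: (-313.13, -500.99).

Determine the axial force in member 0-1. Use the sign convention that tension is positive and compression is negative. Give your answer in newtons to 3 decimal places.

N=4 nodes, M=5 members, R=3 reactions → 2N=8, M+R=8
member 0 (0-1): L=2.3437, (cx,cy)=(0.7612,0.6485)
member 1 (0-2): L=3.2560, (cx,cy)=(1.0000,0.0000)
member 2 (1-2): L=2.1159, (cx,cy)=(0.6957,-0.7184)
member 3 (1-3): L=3.3160, (cx,cy)=(1.0000,0.0051)
member 4 (2-3): L=2.4006, (cx,cy)=(0.7682,0.6403)
solve A·x = −loads:
  F[0-1] = +84.2999 N (tension)
  F[0-2] = +584.7125 N (tension)
  F[1-2] = -1707.0542 N (compression)
  F[1-3] = +289.7133 N (tension)
  F[2-3] = -784.7910 N (compression)
  Rx@0 = -648.8800 N
  Ry@0 = -54.6718 N
  Ry@2 = +1728.7518 N

84.300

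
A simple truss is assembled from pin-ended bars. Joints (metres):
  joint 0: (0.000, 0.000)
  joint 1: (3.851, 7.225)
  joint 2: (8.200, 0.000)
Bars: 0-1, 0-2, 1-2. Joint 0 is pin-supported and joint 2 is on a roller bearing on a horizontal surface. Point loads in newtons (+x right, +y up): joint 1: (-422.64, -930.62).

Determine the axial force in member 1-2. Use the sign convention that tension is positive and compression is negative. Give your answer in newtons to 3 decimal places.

N=3 nodes, M=3 members, R=3 reactions → 2N=6, M+R=6
member 0 (0-1): L=8.1872, (cx,cy)=(0.4704,0.8825)
member 1 (0-2): L=8.2000, (cx,cy)=(1.0000,0.0000)
member 2 (1-2): L=8.4329, (cx,cy)=(0.5157,-0.8568)
solve A·x = −loads:
  F[0-1] = -981.2854 N (compression)
  F[0-2] = +38.9236 N (tension)
  F[1-2] = -75.4749 N (compression)
  Rx@0 = +422.6400 N
  Ry@0 = +865.9561 N
  Ry@2 = +64.6639 N

-75.475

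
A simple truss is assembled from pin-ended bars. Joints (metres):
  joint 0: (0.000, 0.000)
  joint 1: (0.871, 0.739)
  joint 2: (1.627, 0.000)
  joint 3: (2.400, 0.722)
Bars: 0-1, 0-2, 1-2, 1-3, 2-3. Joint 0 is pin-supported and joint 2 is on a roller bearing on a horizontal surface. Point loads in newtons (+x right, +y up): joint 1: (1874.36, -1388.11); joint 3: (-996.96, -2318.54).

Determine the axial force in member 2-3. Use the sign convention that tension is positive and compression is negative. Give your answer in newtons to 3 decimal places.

-3372.782

N=4 nodes, M=5 members, R=3 reactions → 2N=8, M+R=8
member 0 (0-1): L=1.1423, (cx,cy)=(0.7625,0.6470)
member 1 (0-2): L=1.6270, (cx,cy)=(1.0000,0.0000)
member 2 (1-2): L=1.0572, (cx,cy)=(0.7151,-0.6990)
member 3 (1-3): L=1.5291, (cx,cy)=(0.9999,-0.0111)
member 4 (2-3): L=1.0577, (cx,cy)=(0.7308,0.6826)
solve A·x = −loads:
  F[0-1] = +1337.7898 N (tension)
  F[0-2] = -142.6944 N (compression)
  F[1-2] = -3247.2986 N (compression)
  F[1-3] = +1467.9724 N (tension)
  F[2-3] = -3372.7821 N (compression)
  Rx@0 = -877.4000 N
  Ry@0 = -865.4992 N
  Ry@2 = +4572.1492 N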